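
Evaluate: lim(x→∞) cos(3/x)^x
This is an exponential indeterminate form.

For exponential indeterminate forms, take the natural log:
  Let L = lim(x→∞) cos(3/x)^x
  Then ln(L) = lim(x→∞) [exponent × ln(base)]
  Evaluate using L'Hôpital or standard limits, then exponentiate.
  L = 1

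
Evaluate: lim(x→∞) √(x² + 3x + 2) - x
This is an ∞-∞ indeterminate form.

Combine fractions or rationalize to convert ∞-∞ to 0/0 form:
  lim(x→∞) √(x² + 3x + 2) - x = 3/2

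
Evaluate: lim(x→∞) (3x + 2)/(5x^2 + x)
This is an ∞/∞ indeterminate form.

Apply L'Hôpital's rule: differentiate numerator and denominator separately.
  f(x) = 3·x + 2   ⇒   f'(x) = 3
  g(x) = 5·x^2 + x   ⇒   g'(x) = 10·x + 1
  lim(x→∞) f'(x)/g'(x) = lim(x→∞) (3)/(10·x + 1)
  = 0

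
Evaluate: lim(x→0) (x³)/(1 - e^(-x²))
This is a 0/0 indeterminate form.

Apply L'Hôpital's rule: differentiate numerator and denominator separately.
  f(x) = x^3   ⇒   f'(x) = 3·x^2
  g(x) = 1 - e^(-x^2)   ⇒   g'(x) = 2·x·e^(-x^2)
  lim(x→0) f'(x)/g'(x) = lim(x→0) (3·x^2)/(2·x·e^(-x^2))
  = 0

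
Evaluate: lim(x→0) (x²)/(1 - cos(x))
This is a 0/0 indeterminate form.

Apply L'Hôpital's rule: differentiate numerator and denominator separately.
  f(x) = x^2   ⇒   f'(x) = 2·x
  g(x) = 1 - cos(x)   ⇒   g'(x) = sin(x)
  lim(x→0) f'(x)/g'(x) = lim(x→0) (2·x)/(sin(x))
  = 2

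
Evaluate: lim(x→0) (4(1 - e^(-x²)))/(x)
This is a 0/0 indeterminate form.

Apply L'Hôpital's rule: differentiate numerator and denominator separately.
  f(x) = 4 - 4·e^(-x^2)   ⇒   f'(x) = 8·x·e^(-x^2)
  g(x) = x   ⇒   g'(x) = 1
  lim(x→0) f'(x)/g'(x) = lim(x→0) (8·x·e^(-x^2))/(1)
  = 0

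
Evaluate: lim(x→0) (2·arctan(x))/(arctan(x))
This is a 0/0 indeterminate form.

Apply L'Hôpital's rule: differentiate numerator and denominator separately.
  f(x) = 2·atan(x)   ⇒   f'(x) = 2/(x^2 + 1)
  g(x) = atan(x)   ⇒   g'(x) = 1/(x^2 + 1)
  lim(x→0) f'(x)/g'(x) = lim(x→0) (2/(x^2 + 1))/(1/(x^2 + 1))
  = 2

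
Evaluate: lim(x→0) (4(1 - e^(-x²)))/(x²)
This is a 0/0 indeterminate form.

Apply L'Hôpital's rule: differentiate numerator and denominator separately.
  f(x) = 4 - 4·e^(-x^2)   ⇒   f'(x) = 8·x·e^(-x^2)
  g(x) = x^2   ⇒   g'(x) = 2·x
  lim(x→0) f'(x)/g'(x) = lim(x→0) (8·x·e^(-x^2))/(2·x)
  = 4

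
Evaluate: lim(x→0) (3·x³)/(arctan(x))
This is a 0/0 indeterminate form.

Apply L'Hôpital's rule: differentiate numerator and denominator separately.
  f(x) = 3·x^3   ⇒   f'(x) = 9·x^2
  g(x) = atan(x)   ⇒   g'(x) = 1/(x^2 + 1)
  lim(x→0) f'(x)/g'(x) = lim(x→0) (9·x^2)/(1/(x^2 + 1))
  = 0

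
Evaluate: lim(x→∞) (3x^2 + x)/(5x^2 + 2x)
This is an ∞/∞ indeterminate form.

Apply L'Hôpital's rule: differentiate numerator and denominator separately.
  f(x) = 3·x^2 + x   ⇒   f'(x) = 6·x + 1
  g(x) = 5·x^2 + 2·x   ⇒   g'(x) = 10·x + 2
  lim(x→∞) f'(x)/g'(x) = lim(x→∞) (6·x + 1)/(10·x + 2)
  = 3/5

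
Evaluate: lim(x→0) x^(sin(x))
This is an exponential indeterminate form.

For exponential indeterminate forms, take the natural log:
  Let L = lim(x→0) x^(sin(x))
  Then ln(L) = lim(x→0) [exponent × ln(base)]
  Evaluate using L'Hôpital or standard limits, then exponentiate.
  L = 1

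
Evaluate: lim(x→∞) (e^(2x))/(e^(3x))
This is an ∞/∞ indeterminate form.

Apply L'Hôpital's rule: differentiate numerator and denominator separately.
  f(x) = e^(2·x)   ⇒   f'(x) = 2·e^(2·x)
  g(x) = e^(3·x)   ⇒   g'(x) = 3·e^(3·x)
  lim(x→∞) f'(x)/g'(x) = lim(x→∞) (2·e^(2·x))/(3·e^(3·x))
  = 0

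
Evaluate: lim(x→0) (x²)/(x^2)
This is a 0/0 indeterminate form.

Apply L'Hôpital's rule: differentiate numerator and denominator separately.
  f(x) = x^2   ⇒   f'(x) = 2·x
  g(x) = x^2   ⇒   g'(x) = 2·x
  lim(x→0) f'(x)/g'(x) = lim(x→0) (2·x)/(2·x)
  = 1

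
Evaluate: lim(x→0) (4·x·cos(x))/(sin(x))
This is a 0/0 indeterminate form.

Apply L'Hôpital's rule: differentiate numerator and denominator separately.
  f(x) = 4·x·cos(x)   ⇒   f'(x) = -4·x·sin(x) + 4·cos(x)
  g(x) = sin(x)   ⇒   g'(x) = cos(x)
  lim(x→0) f'(x)/g'(x) = lim(x→0) (-4·x·sin(x) + 4·cos(x))/(cos(x))
  = 4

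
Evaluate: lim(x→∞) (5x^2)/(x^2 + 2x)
This is an ∞/∞ indeterminate form.

Apply L'Hôpital's rule: differentiate numerator and denominator separately.
  f(x) = 5·x^2   ⇒   f'(x) = 10·x
  g(x) = x^2 + 2·x   ⇒   g'(x) = 2·x + 2
  lim(x→∞) f'(x)/g'(x) = lim(x→∞) (10·x)/(2·x + 2)
  = 5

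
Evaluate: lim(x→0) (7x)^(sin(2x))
This is an exponential indeterminate form.

For exponential indeterminate forms, take the natural log:
  Let L = lim(x→0) (7x)^(sin(2x))
  Then ln(L) = lim(x→0) [exponent × ln(base)]
  Evaluate using L'Hôpital or standard limits, then exponentiate.
  L = 1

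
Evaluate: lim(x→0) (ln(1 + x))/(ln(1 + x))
This is a 0/0 indeterminate form.

Apply L'Hôpital's rule: differentiate numerator and denominator separately.
  f(x) = ln(x + 1)   ⇒   f'(x) = 1/(x + 1)
  g(x) = ln(x + 1)   ⇒   g'(x) = 1/(x + 1)
  lim(x→0) f'(x)/g'(x) = lim(x→0) (1/(x + 1))/(1/(x + 1))
  = 1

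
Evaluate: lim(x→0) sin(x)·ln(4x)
This is a 0·∞ indeterminate form.

Rewrite 0·∞ as a quotient (0/0 or ∞/∞ form), then apply L'Hôpital's rule:
  lim(x→0) sin(x)·ln(4x) = 0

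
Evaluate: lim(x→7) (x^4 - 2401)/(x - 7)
This is a standard limit.

Factor or rationalize the expression:
  lim(x→7) (x^4 - 2401)/(x - 7) = 1372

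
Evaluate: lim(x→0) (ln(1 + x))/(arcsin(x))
This is a 0/0 indeterminate form.

Apply L'Hôpital's rule: differentiate numerator and denominator separately.
  f(x) = ln(x + 1)   ⇒   f'(x) = 1/(x + 1)
  g(x) = asin(x)   ⇒   g'(x) = 1/sqrt(1 - x^2)
  lim(x→0) f'(x)/g'(x) = lim(x→0) (1/(x + 1))/(1/sqrt(1 - x^2))
  = 1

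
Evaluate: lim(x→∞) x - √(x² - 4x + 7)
This is an ∞-∞ indeterminate form.

Combine fractions or rationalize to convert ∞-∞ to 0/0 form:
  lim(x→∞) x - √(x² - 4x + 7) = 2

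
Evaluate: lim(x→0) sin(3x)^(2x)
This is an exponential indeterminate form.

For exponential indeterminate forms, take the natural log:
  Let L = lim(x→0) sin(3x)^(2x)
  Then ln(L) = lim(x→0) [exponent × ln(base)]
  Evaluate using L'Hôpital or standard limits, then exponentiate.
  L = 1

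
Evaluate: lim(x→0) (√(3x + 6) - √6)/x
This is a standard limit.

Factor or rationalize the expression:
  lim(x→0) (√(3x + 6) - √6)/x = sqrt(6)/4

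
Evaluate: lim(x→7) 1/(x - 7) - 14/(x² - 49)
This is an ∞-∞ indeterminate form.

Combine fractions or rationalize to convert ∞-∞ to 0/0 form:
  lim(x→7) 1/(x - 7) - 14/(x² - 49) = 1/14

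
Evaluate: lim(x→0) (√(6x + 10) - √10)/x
This is a standard limit.

Factor or rationalize the expression:
  lim(x→0) (√(6x + 10) - √10)/x = 3·sqrt(10)/10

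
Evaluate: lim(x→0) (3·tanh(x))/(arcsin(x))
This is a 0/0 indeterminate form.

Apply L'Hôpital's rule: differentiate numerator and denominator separately.
  f(x) = 3·tanh(x)   ⇒   f'(x) = 3 - 3·tanh(x)^2
  g(x) = asin(x)   ⇒   g'(x) = 1/sqrt(1 - x^2)
  lim(x→0) f'(x)/g'(x) = lim(x→0) (3 - 3·tanh(x)^2)/(1/sqrt(1 - x^2))
  = 3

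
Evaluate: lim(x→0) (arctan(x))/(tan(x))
This is a 0/0 indeterminate form.

Apply L'Hôpital's rule: differentiate numerator and denominator separately.
  f(x) = atan(x)   ⇒   f'(x) = 1/(x^2 + 1)
  g(x) = tan(x)   ⇒   g'(x) = tan(x)^2 + 1
  lim(x→0) f'(x)/g'(x) = lim(x→0) (1/(x^2 + 1))/(tan(x)^2 + 1)
  = 1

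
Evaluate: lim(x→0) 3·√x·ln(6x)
This is a 0·∞ indeterminate form.

Rewrite 0·∞ as a quotient (0/0 or ∞/∞ form), then apply L'Hôpital's rule:
  lim(x→0) 3·√x·ln(6x) = 0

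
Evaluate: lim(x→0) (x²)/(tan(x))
This is a 0/0 indeterminate form.

Apply L'Hôpital's rule: differentiate numerator and denominator separately.
  f(x) = x^2   ⇒   f'(x) = 2·x
  g(x) = tan(x)   ⇒   g'(x) = tan(x)^2 + 1
  lim(x→0) f'(x)/g'(x) = lim(x→0) (2·x)/(tan(x)^2 + 1)
  = 0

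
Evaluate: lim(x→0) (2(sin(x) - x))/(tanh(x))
This is a 0/0 indeterminate form.

Apply L'Hôpital's rule: differentiate numerator and denominator separately.
  f(x) = -2·x + 2·sin(x)   ⇒   f'(x) = 2·cos(x) - 2
  g(x) = tanh(x)   ⇒   g'(x) = 1 - tanh(x)^2
  lim(x→0) f'(x)/g'(x) = lim(x→0) (2·cos(x) - 2)/(1 - tanh(x)^2)
  = 0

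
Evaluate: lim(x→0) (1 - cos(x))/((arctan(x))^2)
This is a 0/0 indeterminate form.

Apply L'Hôpital's rule: differentiate numerator and denominator separately.
  f(x) = 1 - cos(x)   ⇒   f'(x) = sin(x)
  g(x) = atan(x)^2   ⇒   g'(x) = 2·atan(x)/(x^2 + 1)
  lim(x→0) f'(x)/g'(x) = lim(x→0) (sin(x))/(2·atan(x)/(x^2 + 1))
  = 1/2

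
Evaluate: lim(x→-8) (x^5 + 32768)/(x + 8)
This is a standard limit.

Factor or rationalize the expression:
  lim(x→-8) (x^5 + 32768)/(x + 8) = 20480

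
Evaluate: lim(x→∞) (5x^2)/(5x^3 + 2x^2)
This is an ∞/∞ indeterminate form.

Apply L'Hôpital's rule: differentiate numerator and denominator separately.
  f(x) = 5·x^2   ⇒   f'(x) = 10·x
  g(x) = 5·x^3 + 2·x^2   ⇒   g'(x) = 15·x^2 + 4·x
  lim(x→∞) f'(x)/g'(x) = lim(x→∞) (10·x)/(15·x^2 + 4·x)
  = 0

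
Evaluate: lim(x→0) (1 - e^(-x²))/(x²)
This is a 0/0 indeterminate form.

Apply L'Hôpital's rule: differentiate numerator and denominator separately.
  f(x) = 1 - e^(-x^2)   ⇒   f'(x) = 2·x·e^(-x^2)
  g(x) = x^2   ⇒   g'(x) = 2·x
  lim(x→0) f'(x)/g'(x) = lim(x→0) (2·x·e^(-x^2))/(2·x)
  = 1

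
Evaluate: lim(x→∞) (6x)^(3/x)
This is an exponential indeterminate form.

For exponential indeterminate forms, take the natural log:
  Let L = lim(x→∞) (6x)^(3/x)
  Then ln(L) = lim(x→∞) [exponent × ln(base)]
  Evaluate using L'Hôpital or standard limits, then exponentiate.
  L = 1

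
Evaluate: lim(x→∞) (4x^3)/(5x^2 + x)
This is an ∞/∞ indeterminate form.

Apply L'Hôpital's rule: differentiate numerator and denominator separately.
  f(x) = 4·x^3   ⇒   f'(x) = 12·x^2
  g(x) = 5·x^2 + x   ⇒   g'(x) = 10·x + 1
  lim(x→∞) f'(x)/g'(x) = lim(x→∞) (12·x^2)/(10·x + 1)
  = ∞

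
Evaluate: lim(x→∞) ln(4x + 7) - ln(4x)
This is an ∞-∞ indeterminate form.

Combine fractions or rationalize to convert ∞-∞ to 0/0 form:
  lim(x→∞) ln(4x + 7) - ln(4x) = 0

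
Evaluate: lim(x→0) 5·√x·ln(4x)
This is a 0·∞ indeterminate form.

Rewrite 0·∞ as a quotient (0/0 or ∞/∞ form), then apply L'Hôpital's rule:
  lim(x→0) 5·√x·ln(4x) = 0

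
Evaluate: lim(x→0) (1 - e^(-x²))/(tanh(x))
This is a 0/0 indeterminate form.

Apply L'Hôpital's rule: differentiate numerator and denominator separately.
  f(x) = 1 - e^(-x^2)   ⇒   f'(x) = 2·x·e^(-x^2)
  g(x) = tanh(x)   ⇒   g'(x) = 1 - tanh(x)^2
  lim(x→0) f'(x)/g'(x) = lim(x→0) (2·x·e^(-x^2))/(1 - tanh(x)^2)
  = 0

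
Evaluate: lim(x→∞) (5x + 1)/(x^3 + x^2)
This is an ∞/∞ indeterminate form.

Apply L'Hôpital's rule: differentiate numerator and denominator separately.
  f(x) = 5·x + 1   ⇒   f'(x) = 5
  g(x) = x^3 + x^2   ⇒   g'(x) = 3·x^2 + 2·x
  lim(x→∞) f'(x)/g'(x) = lim(x→∞) (5)/(3·x^2 + 2·x)
  = 0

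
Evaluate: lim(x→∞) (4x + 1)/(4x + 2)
This is an ∞/∞ indeterminate form.

Apply L'Hôpital's rule: differentiate numerator and denominator separately.
  f(x) = 4·x + 1   ⇒   f'(x) = 4
  g(x) = 4·x + 2   ⇒   g'(x) = 4
  lim(x→∞) f'(x)/g'(x) = lim(x→∞) (4)/(4)
  = 1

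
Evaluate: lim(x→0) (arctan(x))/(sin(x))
This is a 0/0 indeterminate form.

Apply L'Hôpital's rule: differentiate numerator and denominator separately.
  f(x) = atan(x)   ⇒   f'(x) = 1/(x^2 + 1)
  g(x) = sin(x)   ⇒   g'(x) = cos(x)
  lim(x→0) f'(x)/g'(x) = lim(x→0) (1/(x^2 + 1))/(cos(x))
  = 1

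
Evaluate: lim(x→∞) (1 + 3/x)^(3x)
This is an exponential indeterminate form.

For exponential indeterminate forms, take the natural log:
  Let L = lim(x→∞) (1 + 3/x)^(3x)
  Then ln(L) = lim(x→∞) [exponent × ln(base)]
  Evaluate using L'Hôpital or standard limits, then exponentiate.
  L = e^(9)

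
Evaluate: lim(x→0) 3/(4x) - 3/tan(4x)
This is an ∞-∞ indeterminate form.

Combine fractions or rationalize to convert ∞-∞ to 0/0 form:
  lim(x→0) 3/(4x) - 3/tan(4x) = 0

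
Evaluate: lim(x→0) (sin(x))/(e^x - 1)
This is a 0/0 indeterminate form.

Apply L'Hôpital's rule: differentiate numerator and denominator separately.
  f(x) = sin(x)   ⇒   f'(x) = cos(x)
  g(x) = e^(x) - 1   ⇒   g'(x) = e^(x)
  lim(x→0) f'(x)/g'(x) = lim(x→0) (cos(x))/(e^(x))
  = 1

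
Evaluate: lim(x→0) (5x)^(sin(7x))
This is an exponential indeterminate form.

For exponential indeterminate forms, take the natural log:
  Let L = lim(x→0) (5x)^(sin(7x))
  Then ln(L) = lim(x→0) [exponent × ln(base)]
  Evaluate using L'Hôpital or standard limits, then exponentiate.
  L = 1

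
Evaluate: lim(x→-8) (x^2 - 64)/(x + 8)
This is a standard limit.

Factor or rationalize the expression:
  lim(x→-8) (x^2 - 64)/(x + 8) = -16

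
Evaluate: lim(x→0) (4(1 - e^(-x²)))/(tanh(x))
This is a 0/0 indeterminate form.

Apply L'Hôpital's rule: differentiate numerator and denominator separately.
  f(x) = 4 - 4·e^(-x^2)   ⇒   f'(x) = 8·x·e^(-x^2)
  g(x) = tanh(x)   ⇒   g'(x) = 1 - tanh(x)^2
  lim(x→0) f'(x)/g'(x) = lim(x→0) (8·x·e^(-x^2))/(1 - tanh(x)^2)
  = 0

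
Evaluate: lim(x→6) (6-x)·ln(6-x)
This is a 0·∞ indeterminate form.

Rewrite 0·∞ as a quotient (0/0 or ∞/∞ form), then apply L'Hôpital's rule:
  lim(x→6) (6-x)·ln(6-x) = 0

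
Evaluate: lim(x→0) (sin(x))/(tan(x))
This is a 0/0 indeterminate form.

Apply L'Hôpital's rule: differentiate numerator and denominator separately.
  f(x) = sin(x)   ⇒   f'(x) = cos(x)
  g(x) = tan(x)   ⇒   g'(x) = tan(x)^2 + 1
  lim(x→0) f'(x)/g'(x) = lim(x→0) (cos(x))/(tan(x)^2 + 1)
  = 1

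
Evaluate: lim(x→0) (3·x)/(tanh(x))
This is a 0/0 indeterminate form.

Apply L'Hôpital's rule: differentiate numerator and denominator separately.
  f(x) = 3·x   ⇒   f'(x) = 3
  g(x) = tanh(x)   ⇒   g'(x) = 1 - tanh(x)^2
  lim(x→0) f'(x)/g'(x) = lim(x→0) (3)/(1 - tanh(x)^2)
  = 3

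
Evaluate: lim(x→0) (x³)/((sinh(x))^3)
This is a 0/0 indeterminate form.

Apply L'Hôpital's rule: differentiate numerator and denominator separately.
  f(x) = x^3   ⇒   f'(x) = 3·x^2
  g(x) = sinh(x)^3   ⇒   g'(x) = 3·sinh(x)^2·cosh(x)
  lim(x→0) f'(x)/g'(x) = lim(x→0) (3·x^2)/(3·sinh(x)^2·cosh(x))
  = 1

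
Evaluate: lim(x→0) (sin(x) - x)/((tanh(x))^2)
This is a 0/0 indeterminate form.

Apply L'Hôpital's rule: differentiate numerator and denominator separately.
  f(x) = -x + sin(x)   ⇒   f'(x) = cos(x) - 1
  g(x) = tanh(x)^2   ⇒   g'(x) = (2 - 2·tanh(x)^2)·tanh(x)
  lim(x→0) f'(x)/g'(x) = lim(x→0) (cos(x) - 1)/((2 - 2·tanh(x)^2)·tanh(x))
  = 0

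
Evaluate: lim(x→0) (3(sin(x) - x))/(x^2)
This is a 0/0 indeterminate form.

Apply L'Hôpital's rule: differentiate numerator and denominator separately.
  f(x) = -3·x + 3·sin(x)   ⇒   f'(x) = 3·cos(x) - 3
  g(x) = x^2   ⇒   g'(x) = 2·x
  lim(x→0) f'(x)/g'(x) = lim(x→0) (3·cos(x) - 3)/(2·x)
  = 0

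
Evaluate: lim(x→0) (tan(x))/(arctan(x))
This is a 0/0 indeterminate form.

Apply L'Hôpital's rule: differentiate numerator and denominator separately.
  f(x) = tan(x)   ⇒   f'(x) = tan(x)^2 + 1
  g(x) = atan(x)   ⇒   g'(x) = 1/(x^2 + 1)
  lim(x→0) f'(x)/g'(x) = lim(x→0) (tan(x)^2 + 1)/(1/(x^2 + 1))
  = 1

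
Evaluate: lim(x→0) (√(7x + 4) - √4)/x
This is a standard limit.

Factor or rationalize the expression:
  lim(x→0) (√(7x + 4) - √4)/x = 7/4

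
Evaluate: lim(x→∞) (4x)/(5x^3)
This is an ∞/∞ indeterminate form.

Apply L'Hôpital's rule: differentiate numerator and denominator separately.
  f(x) = 4·x   ⇒   f'(x) = 4
  g(x) = 5·x^3   ⇒   g'(x) = 15·x^2
  lim(x→∞) f'(x)/g'(x) = lim(x→∞) (4)/(15·x^2)
  = 0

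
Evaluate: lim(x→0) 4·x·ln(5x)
This is a 0·∞ indeterminate form.

Rewrite 0·∞ as a quotient (0/0 or ∞/∞ form), then apply L'Hôpital's rule:
  lim(x→0) 4·x·ln(5x) = 0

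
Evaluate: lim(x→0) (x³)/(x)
This is a 0/0 indeterminate form.

Apply L'Hôpital's rule: differentiate numerator and denominator separately.
  f(x) = x^3   ⇒   f'(x) = 3·x^2
  g(x) = x   ⇒   g'(x) = 1
  lim(x→0) f'(x)/g'(x) = lim(x→0) (3·x^2)/(1)
  = 0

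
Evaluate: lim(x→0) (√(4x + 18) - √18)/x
This is a standard limit.

Factor or rationalize the expression:
  lim(x→0) (√(4x + 18) - √18)/x = sqrt(2)/3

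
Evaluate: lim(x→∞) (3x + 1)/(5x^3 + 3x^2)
This is an ∞/∞ indeterminate form.

Apply L'Hôpital's rule: differentiate numerator and denominator separately.
  f(x) = 3·x + 1   ⇒   f'(x) = 3
  g(x) = 5·x^3 + 3·x^2   ⇒   g'(x) = 15·x^2 + 6·x
  lim(x→∞) f'(x)/g'(x) = lim(x→∞) (3)/(15·x^2 + 6·x)
  = 0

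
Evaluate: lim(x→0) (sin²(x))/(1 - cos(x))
This is a 0/0 indeterminate form.

Apply L'Hôpital's rule: differentiate numerator and denominator separately.
  f(x) = sin(x)^2   ⇒   f'(x) = 2·sin(x)·cos(x)
  g(x) = 1 - cos(x)   ⇒   g'(x) = sin(x)
  lim(x→0) f'(x)/g'(x) = lim(x→0) (2·sin(x)·cos(x))/(sin(x))
  = 2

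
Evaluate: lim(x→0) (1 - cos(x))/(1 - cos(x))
This is a 0/0 indeterminate form.

Apply L'Hôpital's rule: differentiate numerator and denominator separately.
  f(x) = 1 - cos(x)   ⇒   f'(x) = sin(x)
  g(x) = 1 - cos(x)   ⇒   g'(x) = sin(x)
  lim(x→0) f'(x)/g'(x) = lim(x→0) (sin(x))/(sin(x))
  = 1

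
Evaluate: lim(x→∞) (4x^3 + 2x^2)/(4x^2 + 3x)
This is an ∞/∞ indeterminate form.

Apply L'Hôpital's rule: differentiate numerator and denominator separately.
  f(x) = 4·x^3 + 2·x^2   ⇒   f'(x) = 12·x^2 + 4·x
  g(x) = 4·x^2 + 3·x   ⇒   g'(x) = 8·x + 3
  lim(x→∞) f'(x)/g'(x) = lim(x→∞) (12·x^2 + 4·x)/(8·x + 3)
  = ∞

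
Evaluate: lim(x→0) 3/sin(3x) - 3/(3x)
This is an ∞-∞ indeterminate form.

Combine fractions or rationalize to convert ∞-∞ to 0/0 form:
  lim(x→0) 3/sin(3x) - 3/(3x) = 0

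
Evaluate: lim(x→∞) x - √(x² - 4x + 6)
This is an ∞-∞ indeterminate form.

Combine fractions or rationalize to convert ∞-∞ to 0/0 form:
  lim(x→∞) x - √(x² - 4x + 6) = 2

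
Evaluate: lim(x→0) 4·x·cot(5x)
This is a 0·∞ indeterminate form.

Rewrite 0·∞ as a quotient (0/0 or ∞/∞ form), then apply L'Hôpital's rule:
  lim(x→0) 4·x·cot(5x) = 4/5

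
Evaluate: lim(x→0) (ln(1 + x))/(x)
This is a 0/0 indeterminate form.

Apply L'Hôpital's rule: differentiate numerator and denominator separately.
  f(x) = ln(x + 1)   ⇒   f'(x) = 1/(x + 1)
  g(x) = x   ⇒   g'(x) = 1
  lim(x→0) f'(x)/g'(x) = lim(x→0) (1/(x + 1))/(1)
  = 1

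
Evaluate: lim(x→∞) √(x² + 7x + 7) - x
This is an ∞-∞ indeterminate form.

Combine fractions or rationalize to convert ∞-∞ to 0/0 form:
  lim(x→∞) √(x² + 7x + 7) - x = 7/2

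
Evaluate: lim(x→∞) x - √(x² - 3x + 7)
This is an ∞-∞ indeterminate form.

Combine fractions or rationalize to convert ∞-∞ to 0/0 form:
  lim(x→∞) x - √(x² - 3x + 7) = 3/2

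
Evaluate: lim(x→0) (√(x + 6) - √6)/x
This is a standard limit.

Factor or rationalize the expression:
  lim(x→0) (√(x + 6) - √6)/x = sqrt(6)/12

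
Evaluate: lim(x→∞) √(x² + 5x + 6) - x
This is an ∞-∞ indeterminate form.

Combine fractions or rationalize to convert ∞-∞ to 0/0 form:
  lim(x→∞) √(x² + 5x + 6) - x = 5/2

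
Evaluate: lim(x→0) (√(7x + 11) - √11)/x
This is a standard limit.

Factor or rationalize the expression:
  lim(x→0) (√(7x + 11) - √11)/x = 7·sqrt(11)/22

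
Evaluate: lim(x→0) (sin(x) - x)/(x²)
This is a 0/0 indeterminate form.

Apply L'Hôpital's rule: differentiate numerator and denominator separately.
  f(x) = -x + sin(x)   ⇒   f'(x) = cos(x) - 1
  g(x) = x^2   ⇒   g'(x) = 2·x
  lim(x→0) f'(x)/g'(x) = lim(x→0) (cos(x) - 1)/(2·x)
  = 0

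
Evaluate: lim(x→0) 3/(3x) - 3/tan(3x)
This is an ∞-∞ indeterminate form.

Combine fractions or rationalize to convert ∞-∞ to 0/0 form:
  lim(x→0) 3/(3x) - 3/tan(3x) = 0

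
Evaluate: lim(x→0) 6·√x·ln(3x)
This is a 0·∞ indeterminate form.

Rewrite 0·∞ as a quotient (0/0 or ∞/∞ form), then apply L'Hôpital's rule:
  lim(x→0) 6·√x·ln(3x) = 0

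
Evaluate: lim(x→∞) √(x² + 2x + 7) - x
This is an ∞-∞ indeterminate form.

Combine fractions or rationalize to convert ∞-∞ to 0/0 form:
  lim(x→∞) √(x² + 2x + 7) - x = 1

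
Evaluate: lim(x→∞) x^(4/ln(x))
This is an exponential indeterminate form.

For exponential indeterminate forms, take the natural log:
  Let L = lim(x→∞) x^(4/ln(x))
  Then ln(L) = lim(x→∞) [exponent × ln(base)]
  Evaluate using L'Hôpital or standard limits, then exponentiate.
  L = e^(4)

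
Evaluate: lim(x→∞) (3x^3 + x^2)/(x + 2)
This is an ∞/∞ indeterminate form.

Apply L'Hôpital's rule: differentiate numerator and denominator separately.
  f(x) = 3·x^3 + x^2   ⇒   f'(x) = 9·x^2 + 2·x
  g(x) = x + 2   ⇒   g'(x) = 1
  lim(x→∞) f'(x)/g'(x) = lim(x→∞) (9·x^2 + 2·x)/(1)
  = ∞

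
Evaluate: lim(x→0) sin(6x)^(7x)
This is an exponential indeterminate form.

For exponential indeterminate forms, take the natural log:
  Let L = lim(x→0) sin(6x)^(7x)
  Then ln(L) = lim(x→0) [exponent × ln(base)]
  Evaluate using L'Hôpital or standard limits, then exponentiate.
  L = 1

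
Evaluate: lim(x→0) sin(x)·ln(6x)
This is a 0·∞ indeterminate form.

Rewrite 0·∞ as a quotient (0/0 or ∞/∞ form), then apply L'Hôpital's rule:
  lim(x→0) sin(x)·ln(6x) = 0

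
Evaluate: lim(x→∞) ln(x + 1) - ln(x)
This is an ∞-∞ indeterminate form.

Combine fractions or rationalize to convert ∞-∞ to 0/0 form:
  lim(x→∞) ln(x + 1) - ln(x) = 0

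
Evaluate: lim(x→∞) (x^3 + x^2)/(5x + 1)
This is an ∞/∞ indeterminate form.

Apply L'Hôpital's rule: differentiate numerator and denominator separately.
  f(x) = x^3 + x^2   ⇒   f'(x) = 3·x^2 + 2·x
  g(x) = 5·x + 1   ⇒   g'(x) = 5
  lim(x→∞) f'(x)/g'(x) = lim(x→∞) (3·x^2 + 2·x)/(5)
  = ∞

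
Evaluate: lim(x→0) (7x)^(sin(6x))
This is an exponential indeterminate form.

For exponential indeterminate forms, take the natural log:
  Let L = lim(x→0) (7x)^(sin(6x))
  Then ln(L) = lim(x→0) [exponent × ln(base)]
  Evaluate using L'Hôpital or standard limits, then exponentiate.
  L = 1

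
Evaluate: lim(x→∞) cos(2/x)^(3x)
This is an exponential indeterminate form.

For exponential indeterminate forms, take the natural log:
  Let L = lim(x→∞) cos(2/x)^(3x)
  Then ln(L) = lim(x→∞) [exponent × ln(base)]
  Evaluate using L'Hôpital or standard limits, then exponentiate.
  L = 1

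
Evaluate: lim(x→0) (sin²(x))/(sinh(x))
This is a 0/0 indeterminate form.

Apply L'Hôpital's rule: differentiate numerator and denominator separately.
  f(x) = sin(x)^2   ⇒   f'(x) = 2·sin(x)·cos(x)
  g(x) = sinh(x)   ⇒   g'(x) = cosh(x)
  lim(x→0) f'(x)/g'(x) = lim(x→0) (2·sin(x)·cos(x))/(cosh(x))
  = 0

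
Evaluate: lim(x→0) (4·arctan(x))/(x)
This is a 0/0 indeterminate form.

Apply L'Hôpital's rule: differentiate numerator and denominator separately.
  f(x) = 4·atan(x)   ⇒   f'(x) = 4/(x^2 + 1)
  g(x) = x   ⇒   g'(x) = 1
  lim(x→0) f'(x)/g'(x) = lim(x→0) (4/(x^2 + 1))/(1)
  = 4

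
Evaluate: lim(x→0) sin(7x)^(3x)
This is an exponential indeterminate form.

For exponential indeterminate forms, take the natural log:
  Let L = lim(x→0) sin(7x)^(3x)
  Then ln(L) = lim(x→0) [exponent × ln(base)]
  Evaluate using L'Hôpital or standard limits, then exponentiate.
  L = 1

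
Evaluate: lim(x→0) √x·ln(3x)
This is a 0·∞ indeterminate form.

Rewrite 0·∞ as a quotient (0/0 or ∞/∞ form), then apply L'Hôpital's rule:
  lim(x→0) √x·ln(3x) = 0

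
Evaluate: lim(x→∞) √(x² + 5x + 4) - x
This is an ∞-∞ indeterminate form.

Combine fractions or rationalize to convert ∞-∞ to 0/0 form:
  lim(x→∞) √(x² + 5x + 4) - x = 5/2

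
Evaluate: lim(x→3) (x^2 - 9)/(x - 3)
This is a standard limit.

Factor or rationalize the expression:
  lim(x→3) (x^2 - 9)/(x - 3) = 6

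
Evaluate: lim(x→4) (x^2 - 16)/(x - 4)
This is a standard limit.

Factor or rationalize the expression:
  lim(x→4) (x^2 - 16)/(x - 4) = 8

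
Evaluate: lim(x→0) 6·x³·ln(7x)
This is a 0·∞ indeterminate form.

Rewrite 0·∞ as a quotient (0/0 or ∞/∞ form), then apply L'Hôpital's rule:
  lim(x→0) 6·x³·ln(7x) = 0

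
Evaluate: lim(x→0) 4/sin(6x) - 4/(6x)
This is an ∞-∞ indeterminate form.

Combine fractions or rationalize to convert ∞-∞ to 0/0 form:
  lim(x→0) 4/sin(6x) - 4/(6x) = 0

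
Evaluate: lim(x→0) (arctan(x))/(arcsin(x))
This is a 0/0 indeterminate form.

Apply L'Hôpital's rule: differentiate numerator and denominator separately.
  f(x) = atan(x)   ⇒   f'(x) = 1/(x^2 + 1)
  g(x) = asin(x)   ⇒   g'(x) = 1/sqrt(1 - x^2)
  lim(x→0) f'(x)/g'(x) = lim(x→0) (1/(x^2 + 1))/(1/sqrt(1 - x^2))
  = 1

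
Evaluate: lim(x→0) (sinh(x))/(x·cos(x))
This is a 0/0 indeterminate form.

Apply L'Hôpital's rule: differentiate numerator and denominator separately.
  f(x) = sinh(x)   ⇒   f'(x) = cosh(x)
  g(x) = x·cos(x)   ⇒   g'(x) = -x·sin(x) + cos(x)
  lim(x→0) f'(x)/g'(x) = lim(x→0) (cosh(x))/(-x·sin(x) + cos(x))
  = 1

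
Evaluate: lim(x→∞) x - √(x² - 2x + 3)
This is an ∞-∞ indeterminate form.

Combine fractions or rationalize to convert ∞-∞ to 0/0 form:
  lim(x→∞) x - √(x² - 2x + 3) = 1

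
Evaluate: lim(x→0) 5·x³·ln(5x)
This is a 0·∞ indeterminate form.

Rewrite 0·∞ as a quotient (0/0 or ∞/∞ form), then apply L'Hôpital's rule:
  lim(x→0) 5·x³·ln(5x) = 0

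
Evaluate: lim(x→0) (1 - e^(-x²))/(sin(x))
This is a 0/0 indeterminate form.

Apply L'Hôpital's rule: differentiate numerator and denominator separately.
  f(x) = 1 - e^(-x^2)   ⇒   f'(x) = 2·x·e^(-x^2)
  g(x) = sin(x)   ⇒   g'(x) = cos(x)
  lim(x→0) f'(x)/g'(x) = lim(x→0) (2·x·e^(-x^2))/(cos(x))
  = 0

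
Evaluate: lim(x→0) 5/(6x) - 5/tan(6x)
This is an ∞-∞ indeterminate form.

Combine fractions or rationalize to convert ∞-∞ to 0/0 form:
  lim(x→0) 5/(6x) - 5/tan(6x) = 0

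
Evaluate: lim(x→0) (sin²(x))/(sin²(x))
This is a 0/0 indeterminate form.

Apply L'Hôpital's rule: differentiate numerator and denominator separately.
  f(x) = sin(x)^2   ⇒   f'(x) = 2·sin(x)·cos(x)
  g(x) = sin(x)^2   ⇒   g'(x) = 2·sin(x)·cos(x)
  lim(x→0) f'(x)/g'(x) = lim(x→0) (2·sin(x)·cos(x))/(2·sin(x)·cos(x))
  = 1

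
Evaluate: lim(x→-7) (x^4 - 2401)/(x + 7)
This is a standard limit.

Factor or rationalize the expression:
  lim(x→-7) (x^4 - 2401)/(x + 7) = -1372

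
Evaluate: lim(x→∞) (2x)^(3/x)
This is an exponential indeterminate form.

For exponential indeterminate forms, take the natural log:
  Let L = lim(x→∞) (2x)^(3/x)
  Then ln(L) = lim(x→∞) [exponent × ln(base)]
  Evaluate using L'Hôpital or standard limits, then exponentiate.
  L = 1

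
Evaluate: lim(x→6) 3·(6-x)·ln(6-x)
This is a 0·∞ indeterminate form.

Rewrite 0·∞ as a quotient (0/0 or ∞/∞ form), then apply L'Hôpital's rule:
  lim(x→6) 3·(6-x)·ln(6-x) = 0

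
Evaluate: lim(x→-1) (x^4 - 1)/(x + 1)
This is a standard limit.

Factor or rationalize the expression:
  lim(x→-1) (x^4 - 1)/(x + 1) = -4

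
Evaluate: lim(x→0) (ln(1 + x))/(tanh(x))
This is a 0/0 indeterminate form.

Apply L'Hôpital's rule: differentiate numerator and denominator separately.
  f(x) = ln(x + 1)   ⇒   f'(x) = 1/(x + 1)
  g(x) = tanh(x)   ⇒   g'(x) = 1 - tanh(x)^2
  lim(x→0) f'(x)/g'(x) = lim(x→0) (1/(x + 1))/(1 - tanh(x)^2)
  = 1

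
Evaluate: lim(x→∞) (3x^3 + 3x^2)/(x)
This is an ∞/∞ indeterminate form.

Apply L'Hôpital's rule: differentiate numerator and denominator separately.
  f(x) = 3·x^3 + 3·x^2   ⇒   f'(x) = 9·x^2 + 6·x
  g(x) = x   ⇒   g'(x) = 1
  lim(x→∞) f'(x)/g'(x) = lim(x→∞) (9·x^2 + 6·x)/(1)
  = ∞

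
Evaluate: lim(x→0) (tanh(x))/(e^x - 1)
This is a 0/0 indeterminate form.

Apply L'Hôpital's rule: differentiate numerator and denominator separately.
  f(x) = tanh(x)   ⇒   f'(x) = 1 - tanh(x)^2
  g(x) = e^(x) - 1   ⇒   g'(x) = e^(x)
  lim(x→0) f'(x)/g'(x) = lim(x→0) (1 - tanh(x)^2)/(e^(x))
  = 1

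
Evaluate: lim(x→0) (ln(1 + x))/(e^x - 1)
This is a 0/0 indeterminate form.

Apply L'Hôpital's rule: differentiate numerator and denominator separately.
  f(x) = ln(x + 1)   ⇒   f'(x) = 1/(x + 1)
  g(x) = e^(x) - 1   ⇒   g'(x) = e^(x)
  lim(x→0) f'(x)/g'(x) = lim(x→0) (1/(x + 1))/(e^(x))
  = 1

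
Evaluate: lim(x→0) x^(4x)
This is an exponential indeterminate form.

For exponential indeterminate forms, take the natural log:
  Let L = lim(x→0) x^(4x)
  Then ln(L) = lim(x→0) [exponent × ln(base)]
  Evaluate using L'Hôpital or standard limits, then exponentiate.
  L = 1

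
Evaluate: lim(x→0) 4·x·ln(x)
This is a 0·∞ indeterminate form.

Rewrite 0·∞ as a quotient (0/0 or ∞/∞ form), then apply L'Hôpital's rule:
  lim(x→0) 4·x·ln(x) = 0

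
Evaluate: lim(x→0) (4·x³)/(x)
This is a 0/0 indeterminate form.

Apply L'Hôpital's rule: differentiate numerator and denominator separately.
  f(x) = 4·x^3   ⇒   f'(x) = 12·x^2
  g(x) = x   ⇒   g'(x) = 1
  lim(x→0) f'(x)/g'(x) = lim(x→0) (12·x^2)/(1)
  = 0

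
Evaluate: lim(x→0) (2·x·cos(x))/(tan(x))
This is a 0/0 indeterminate form.

Apply L'Hôpital's rule: differentiate numerator and denominator separately.
  f(x) = 2·x·cos(x)   ⇒   f'(x) = -2·x·sin(x) + 2·cos(x)
  g(x) = tan(x)   ⇒   g'(x) = tan(x)^2 + 1
  lim(x→0) f'(x)/g'(x) = lim(x→0) (-2·x·sin(x) + 2·cos(x))/(tan(x)^2 + 1)
  = 2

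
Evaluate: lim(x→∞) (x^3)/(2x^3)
This is an ∞/∞ indeterminate form.

Apply L'Hôpital's rule: differentiate numerator and denominator separately.
  f(x) = x^3   ⇒   f'(x) = 3·x^2
  g(x) = 2·x^3   ⇒   g'(x) = 6·x^2
  lim(x→∞) f'(x)/g'(x) = lim(x→∞) (3·x^2)/(6·x^2)
  = 1/2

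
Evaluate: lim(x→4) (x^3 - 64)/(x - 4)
This is a standard limit.

Factor or rationalize the expression:
  lim(x→4) (x^3 - 64)/(x - 4) = 48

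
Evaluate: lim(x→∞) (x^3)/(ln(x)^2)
This is an ∞/∞ indeterminate form.

Apply L'Hôpital's rule: differentiate numerator and denominator separately.
  f(x) = x^3   ⇒   f'(x) = 3·x^2
  g(x) = ln(x)^2   ⇒   g'(x) = 2·ln(x)/x
  lim(x→∞) f'(x)/g'(x) = lim(x→∞) (3·x^2)/(2·ln(x)/x)
  = ∞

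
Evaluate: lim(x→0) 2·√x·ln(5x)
This is a 0·∞ indeterminate form.

Rewrite 0·∞ as a quotient (0/0 or ∞/∞ form), then apply L'Hôpital's rule:
  lim(x→0) 2·√x·ln(5x) = 0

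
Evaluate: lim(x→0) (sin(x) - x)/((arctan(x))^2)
This is a 0/0 indeterminate form.

Apply L'Hôpital's rule: differentiate numerator and denominator separately.
  f(x) = -x + sin(x)   ⇒   f'(x) = cos(x) - 1
  g(x) = atan(x)^2   ⇒   g'(x) = 2·atan(x)/(x^2 + 1)
  lim(x→0) f'(x)/g'(x) = lim(x→0) (cos(x) - 1)/(2·atan(x)/(x^2 + 1))
  = 0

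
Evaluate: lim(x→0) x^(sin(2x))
This is an exponential indeterminate form.

For exponential indeterminate forms, take the natural log:
  Let L = lim(x→0) x^(sin(2x))
  Then ln(L) = lim(x→0) [exponent × ln(base)]
  Evaluate using L'Hôpital or standard limits, then exponentiate.
  L = 1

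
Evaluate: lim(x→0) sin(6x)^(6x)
This is an exponential indeterminate form.

For exponential indeterminate forms, take the natural log:
  Let L = lim(x→0) sin(6x)^(6x)
  Then ln(L) = lim(x→0) [exponent × ln(base)]
  Evaluate using L'Hôpital or standard limits, then exponentiate.
  L = 1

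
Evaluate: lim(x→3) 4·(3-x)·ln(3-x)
This is a 0·∞ indeterminate form.

Rewrite 0·∞ as a quotient (0/0 or ∞/∞ form), then apply L'Hôpital's rule:
  lim(x→3) 4·(3-x)·ln(3-x) = 0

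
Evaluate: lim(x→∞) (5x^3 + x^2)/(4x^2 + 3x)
This is an ∞/∞ indeterminate form.

Apply L'Hôpital's rule: differentiate numerator and denominator separately.
  f(x) = 5·x^3 + x^2   ⇒   f'(x) = 15·x^2 + 2·x
  g(x) = 4·x^2 + 3·x   ⇒   g'(x) = 8·x + 3
  lim(x→∞) f'(x)/g'(x) = lim(x→∞) (15·x^2 + 2·x)/(8·x + 3)
  = ∞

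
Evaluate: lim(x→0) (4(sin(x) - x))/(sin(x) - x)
This is a 0/0 indeterminate form.

Apply L'Hôpital's rule: differentiate numerator and denominator separately.
  f(x) = -4·x + 4·sin(x)   ⇒   f'(x) = 4·cos(x) - 4
  g(x) = -x + sin(x)   ⇒   g'(x) = cos(x) - 1
  lim(x→0) f'(x)/g'(x) = lim(x→0) (4·cos(x) - 4)/(cos(x) - 1)
  = 4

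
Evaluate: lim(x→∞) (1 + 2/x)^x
This is an exponential indeterminate form.

For exponential indeterminate forms, take the natural log:
  Let L = lim(x→∞) (1 + 2/x)^x
  Then ln(L) = lim(x→∞) [exponent × ln(base)]
  Evaluate using L'Hôpital or standard limits, then exponentiate.
  L = e²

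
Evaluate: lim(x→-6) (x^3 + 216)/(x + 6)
This is a standard limit.

Factor or rationalize the expression:
  lim(x→-6) (x^3 + 216)/(x + 6) = 108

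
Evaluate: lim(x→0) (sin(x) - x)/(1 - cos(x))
This is a 0/0 indeterminate form.

Apply L'Hôpital's rule: differentiate numerator and denominator separately.
  f(x) = -x + sin(x)   ⇒   f'(x) = cos(x) - 1
  g(x) = 1 - cos(x)   ⇒   g'(x) = sin(x)
  lim(x→0) f'(x)/g'(x) = lim(x→0) (cos(x) - 1)/(sin(x))
  = 0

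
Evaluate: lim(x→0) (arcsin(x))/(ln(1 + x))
This is a 0/0 indeterminate form.

Apply L'Hôpital's rule: differentiate numerator and denominator separately.
  f(x) = asin(x)   ⇒   f'(x) = 1/sqrt(1 - x^2)
  g(x) = ln(x + 1)   ⇒   g'(x) = 1/(x + 1)
  lim(x→0) f'(x)/g'(x) = lim(x→0) (1/sqrt(1 - x^2))/(1/(x + 1))
  = 1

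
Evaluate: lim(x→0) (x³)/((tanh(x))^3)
This is a 0/0 indeterminate form.

Apply L'Hôpital's rule: differentiate numerator and denominator separately.
  f(x) = x^3   ⇒   f'(x) = 3·x^2
  g(x) = tanh(x)^3   ⇒   g'(x) = (3 - 3·tanh(x)^2)·tanh(x)^2
  lim(x→0) f'(x)/g'(x) = lim(x→0) (3·x^2)/((3 - 3·tanh(x)^2)·tanh(x)^2)
  = 1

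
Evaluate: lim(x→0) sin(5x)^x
This is an exponential indeterminate form.

For exponential indeterminate forms, take the natural log:
  Let L = lim(x→0) sin(5x)^x
  Then ln(L) = lim(x→0) [exponent × ln(base)]
  Evaluate using L'Hôpital or standard limits, then exponentiate.
  L = 1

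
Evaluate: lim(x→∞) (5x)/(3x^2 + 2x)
This is an ∞/∞ indeterminate form.

Apply L'Hôpital's rule: differentiate numerator and denominator separately.
  f(x) = 5·x   ⇒   f'(x) = 5
  g(x) = 3·x^2 + 2·x   ⇒   g'(x) = 6·x + 2
  lim(x→∞) f'(x)/g'(x) = lim(x→∞) (5)/(6·x + 2)
  = 0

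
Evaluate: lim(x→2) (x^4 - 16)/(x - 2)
This is a standard limit.

Factor or rationalize the expression:
  lim(x→2) (x^4 - 16)/(x - 2) = 32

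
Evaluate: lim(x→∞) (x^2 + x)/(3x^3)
This is an ∞/∞ indeterminate form.

Apply L'Hôpital's rule: differentiate numerator and denominator separately.
  f(x) = x^2 + x   ⇒   f'(x) = 2·x + 1
  g(x) = 3·x^3   ⇒   g'(x) = 9·x^2
  lim(x→∞) f'(x)/g'(x) = lim(x→∞) (2·x + 1)/(9·x^2)
  = 0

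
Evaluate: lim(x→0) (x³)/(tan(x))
This is a 0/0 indeterminate form.

Apply L'Hôpital's rule: differentiate numerator and denominator separately.
  f(x) = x^3   ⇒   f'(x) = 3·x^2
  g(x) = tan(x)   ⇒   g'(x) = tan(x)^2 + 1
  lim(x→0) f'(x)/g'(x) = lim(x→0) (3·x^2)/(tan(x)^2 + 1)
  = 0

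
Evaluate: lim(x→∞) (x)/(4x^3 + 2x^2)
This is an ∞/∞ indeterminate form.

Apply L'Hôpital's rule: differentiate numerator and denominator separately.
  f(x) = x   ⇒   f'(x) = 1
  g(x) = 4·x^3 + 2·x^2   ⇒   g'(x) = 12·x^2 + 4·x
  lim(x→∞) f'(x)/g'(x) = lim(x→∞) (1)/(12·x^2 + 4·x)
  = 0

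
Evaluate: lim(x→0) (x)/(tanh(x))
This is a 0/0 indeterminate form.

Apply L'Hôpital's rule: differentiate numerator and denominator separately.
  f(x) = x   ⇒   f'(x) = 1
  g(x) = tanh(x)   ⇒   g'(x) = 1 - tanh(x)^2
  lim(x→0) f'(x)/g'(x) = lim(x→0) (1)/(1 - tanh(x)^2)
  = 1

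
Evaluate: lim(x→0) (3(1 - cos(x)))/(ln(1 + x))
This is a 0/0 indeterminate form.

Apply L'Hôpital's rule: differentiate numerator and denominator separately.
  f(x) = 3 - 3·cos(x)   ⇒   f'(x) = 3·sin(x)
  g(x) = ln(x + 1)   ⇒   g'(x) = 1/(x + 1)
  lim(x→0) f'(x)/g'(x) = lim(x→0) (3·sin(x))/(1/(x + 1))
  = 0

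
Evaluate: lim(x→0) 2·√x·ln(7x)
This is a 0·∞ indeterminate form.

Rewrite 0·∞ as a quotient (0/0 or ∞/∞ form), then apply L'Hôpital's rule:
  lim(x→0) 2·√x·ln(7x) = 0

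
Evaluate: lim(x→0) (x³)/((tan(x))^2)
This is a 0/0 indeterminate form.

Apply L'Hôpital's rule: differentiate numerator and denominator separately.
  f(x) = x^3   ⇒   f'(x) = 3·x^2
  g(x) = tan(x)^2   ⇒   g'(x) = (2·tan(x)^2 + 2)·tan(x)
  lim(x→0) f'(x)/g'(x) = lim(x→0) (3·x^2)/((2·tan(x)^2 + 2)·tan(x))
  = 0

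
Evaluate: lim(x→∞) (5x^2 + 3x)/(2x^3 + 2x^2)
This is an ∞/∞ indeterminate form.

Apply L'Hôpital's rule: differentiate numerator and denominator separately.
  f(x) = 5·x^2 + 3·x   ⇒   f'(x) = 10·x + 3
  g(x) = 2·x^3 + 2·x^2   ⇒   g'(x) = 6·x^2 + 4·x
  lim(x→∞) f'(x)/g'(x) = lim(x→∞) (10·x + 3)/(6·x^2 + 4·x)
  = 0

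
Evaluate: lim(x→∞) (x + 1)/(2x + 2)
This is an ∞/∞ indeterminate form.

Apply L'Hôpital's rule: differentiate numerator and denominator separately.
  f(x) = x + 1   ⇒   f'(x) = 1
  g(x) = 2·x + 2   ⇒   g'(x) = 2
  lim(x→∞) f'(x)/g'(x) = lim(x→∞) (1)/(2)
  = 1/2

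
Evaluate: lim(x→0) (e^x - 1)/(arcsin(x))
This is a 0/0 indeterminate form.

Apply L'Hôpital's rule: differentiate numerator and denominator separately.
  f(x) = e^(x) - 1   ⇒   f'(x) = e^(x)
  g(x) = asin(x)   ⇒   g'(x) = 1/sqrt(1 - x^2)
  lim(x→0) f'(x)/g'(x) = lim(x→0) (e^(x))/(1/sqrt(1 - x^2))
  = 1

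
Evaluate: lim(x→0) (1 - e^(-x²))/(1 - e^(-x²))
This is a 0/0 indeterminate form.

Apply L'Hôpital's rule: differentiate numerator and denominator separately.
  f(x) = 1 - e^(-x^2)   ⇒   f'(x) = 2·x·e^(-x^2)
  g(x) = 1 - e^(-x^2)   ⇒   g'(x) = 2·x·e^(-x^2)
  lim(x→0) f'(x)/g'(x) = lim(x→0) (2·x·e^(-x^2))/(2·x·e^(-x^2))
  = 1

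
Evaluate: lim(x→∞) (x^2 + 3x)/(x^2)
This is an ∞/∞ indeterminate form.

Apply L'Hôpital's rule: differentiate numerator and denominator separately.
  f(x) = x^2 + 3·x   ⇒   f'(x) = 2·x + 3
  g(x) = x^2   ⇒   g'(x) = 2·x
  lim(x→∞) f'(x)/g'(x) = lim(x→∞) (2·x + 3)/(2·x)
  = 1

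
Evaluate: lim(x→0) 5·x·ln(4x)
This is a 0·∞ indeterminate form.

Rewrite 0·∞ as a quotient (0/0 or ∞/∞ form), then apply L'Hôpital's rule:
  lim(x→0) 5·x·ln(4x) = 0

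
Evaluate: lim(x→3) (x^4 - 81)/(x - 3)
This is a standard limit.

Factor or rationalize the expression:
  lim(x→3) (x^4 - 81)/(x - 3) = 108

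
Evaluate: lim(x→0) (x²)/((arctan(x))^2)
This is a 0/0 indeterminate form.

Apply L'Hôpital's rule: differentiate numerator and denominator separately.
  f(x) = x^2   ⇒   f'(x) = 2·x
  g(x) = atan(x)^2   ⇒   g'(x) = 2·atan(x)/(x^2 + 1)
  lim(x→0) f'(x)/g'(x) = lim(x→0) (2·x)/(2·atan(x)/(x^2 + 1))
  = 1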